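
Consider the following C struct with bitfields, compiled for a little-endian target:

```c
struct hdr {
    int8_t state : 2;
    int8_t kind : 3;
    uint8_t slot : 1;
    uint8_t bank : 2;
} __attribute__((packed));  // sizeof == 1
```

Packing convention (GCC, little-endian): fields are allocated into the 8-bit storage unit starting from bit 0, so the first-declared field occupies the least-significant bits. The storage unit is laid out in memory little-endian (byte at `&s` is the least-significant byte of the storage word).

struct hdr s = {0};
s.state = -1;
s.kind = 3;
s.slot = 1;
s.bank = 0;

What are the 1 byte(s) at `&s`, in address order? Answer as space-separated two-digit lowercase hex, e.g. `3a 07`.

2f

state (2b) val=-1 bits=0x3 at bit 0: 0x03
kind (3b) val=3 bits=0x3 at bit 2: 0x0f
slot (1b) val=1 bits=0x1 at bit 5: 0x2f
bank (2b) val=0 bits=0x0 at bit 6: 0x2f
word = 0x2f → little-endian bytes:
  [0]=0x2f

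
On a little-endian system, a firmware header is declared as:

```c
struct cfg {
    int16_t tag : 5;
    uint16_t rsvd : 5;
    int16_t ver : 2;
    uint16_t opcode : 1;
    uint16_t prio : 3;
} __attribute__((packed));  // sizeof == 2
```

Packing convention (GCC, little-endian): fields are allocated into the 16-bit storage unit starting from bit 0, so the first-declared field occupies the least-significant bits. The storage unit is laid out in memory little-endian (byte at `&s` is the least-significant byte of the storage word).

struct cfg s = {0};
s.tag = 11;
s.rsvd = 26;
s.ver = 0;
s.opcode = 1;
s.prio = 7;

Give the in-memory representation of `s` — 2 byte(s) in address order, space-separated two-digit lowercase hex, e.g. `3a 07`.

4b f3

[0+:5] tag=11 & 0x1f = 0xb; word=0x000b
[5+:5] rsvd=26 & 0x1f = 0x1a; word=0x034b
[10+:2] ver=0 & 0x3 = 0x0; word=0x034b
[12+:1] opcode=1 & 0x1 = 0x1; word=0x134b
[13+:3] prio=7 & 0x7 = 0x7; word=0xf34b
word = 0xf34b → little-endian bytes:
  [0]=0x4b  [1]=0xf3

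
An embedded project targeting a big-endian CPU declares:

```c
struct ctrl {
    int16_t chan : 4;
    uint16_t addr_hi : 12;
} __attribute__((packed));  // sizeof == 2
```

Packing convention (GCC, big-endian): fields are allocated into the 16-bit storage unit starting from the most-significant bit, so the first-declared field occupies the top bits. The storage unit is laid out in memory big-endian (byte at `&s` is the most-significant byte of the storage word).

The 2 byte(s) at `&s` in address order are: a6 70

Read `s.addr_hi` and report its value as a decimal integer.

[0]=0xa6 [1]=0x70 (big-endian) → word 0xa670
chan [12+:4] = (word>>12) & 0xf = 10
addr_hi [0+:12] = (word>>0) & 0xfff = 1648  ←

1648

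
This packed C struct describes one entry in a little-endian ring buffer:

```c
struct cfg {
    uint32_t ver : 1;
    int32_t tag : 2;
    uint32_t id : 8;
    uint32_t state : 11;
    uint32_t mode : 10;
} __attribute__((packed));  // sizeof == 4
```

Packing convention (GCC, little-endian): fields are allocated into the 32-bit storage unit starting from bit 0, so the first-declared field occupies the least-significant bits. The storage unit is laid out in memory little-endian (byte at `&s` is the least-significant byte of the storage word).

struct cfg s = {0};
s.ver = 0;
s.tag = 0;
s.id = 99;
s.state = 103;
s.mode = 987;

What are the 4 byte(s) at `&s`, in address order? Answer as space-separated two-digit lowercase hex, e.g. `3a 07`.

18 3b c3 f6

ver:1 = 0 → 0x0 << 0 → word 0x00000000
tag:2 = 0 → 0x0 << 1 → word 0x00000000
id:8 = 99 → 0x63 << 3 → word 0x00000318
state:11 = 103 → 0x67 << 11 → word 0x00033b18
mode:10 = 987 → 0x3db << 22 → word 0xf6c33b18
word = 0xf6c33b18 → little-endian bytes:
  [0]=0x18  [1]=0x3b  [2]=0xc3  [3]=0xf6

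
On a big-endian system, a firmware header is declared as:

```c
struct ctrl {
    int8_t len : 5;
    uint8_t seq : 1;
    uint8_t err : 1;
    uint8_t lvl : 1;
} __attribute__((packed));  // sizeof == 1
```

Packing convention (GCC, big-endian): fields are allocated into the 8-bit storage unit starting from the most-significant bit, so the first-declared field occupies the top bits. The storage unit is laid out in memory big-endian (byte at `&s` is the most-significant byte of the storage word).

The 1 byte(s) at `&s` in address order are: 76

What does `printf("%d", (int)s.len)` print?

[0]=0x76 (big-endian) → word 0x76
len:5 @ bit 3 → (0x76>>3)&0x1f = 0xe  ←
seq:1 @ bit 2 → (0x76>>2)&0x1 = 0x1
err:1 @ bit 1 → (0x76>>1)&0x1 = 0x1
lvl:1 @ bit 0 → (0x76>>0)&0x1 = 0x0
len signed 5b, MSB=0: value = 14

14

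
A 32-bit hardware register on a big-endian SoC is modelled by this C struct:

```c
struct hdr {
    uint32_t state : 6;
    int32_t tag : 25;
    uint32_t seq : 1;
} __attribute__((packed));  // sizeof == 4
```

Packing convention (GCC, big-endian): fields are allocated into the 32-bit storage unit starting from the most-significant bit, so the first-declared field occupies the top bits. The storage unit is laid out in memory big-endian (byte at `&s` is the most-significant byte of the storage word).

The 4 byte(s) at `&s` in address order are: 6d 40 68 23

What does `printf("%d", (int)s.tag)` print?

[0]=0x6d [1]=0x40 [2]=0x68 [3]=0x23 (big-endian) → word 0x6d406823
state:6 @ bit 26 → (0x6d406823>>26)&0x3f = 0x1b
tag:25 @ bit 1 → (0x6d406823>>1)&0x1ffffff = 0xa03411  ←
seq:1 @ bit 0 → (0x6d406823>>0)&0x1 = 0x1
tag signed 25b, MSB=0: value = 10499089

10499089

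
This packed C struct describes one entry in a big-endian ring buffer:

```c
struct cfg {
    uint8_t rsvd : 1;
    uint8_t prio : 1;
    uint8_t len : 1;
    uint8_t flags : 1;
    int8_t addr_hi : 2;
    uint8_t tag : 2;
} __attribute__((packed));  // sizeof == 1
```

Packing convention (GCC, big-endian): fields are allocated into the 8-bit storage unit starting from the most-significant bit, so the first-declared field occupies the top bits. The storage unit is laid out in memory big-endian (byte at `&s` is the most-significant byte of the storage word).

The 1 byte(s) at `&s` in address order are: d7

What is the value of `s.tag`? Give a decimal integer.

[0]=0xd7 (big-endian) → word 0xd7
rsvd [7+:1] = (word>>7) & 0x1 = 1
prio [6+:1] = (word>>6) & 0x1 = 1
len [5+:1] = (word>>5) & 0x1 = 0
flags [4+:1] = (word>>4) & 0x1 = 1
addr_hi [2+:2] = (word>>2) & 0x3 = 1
tag [0+:2] = (word>>0) & 0x3 = 3  ←

3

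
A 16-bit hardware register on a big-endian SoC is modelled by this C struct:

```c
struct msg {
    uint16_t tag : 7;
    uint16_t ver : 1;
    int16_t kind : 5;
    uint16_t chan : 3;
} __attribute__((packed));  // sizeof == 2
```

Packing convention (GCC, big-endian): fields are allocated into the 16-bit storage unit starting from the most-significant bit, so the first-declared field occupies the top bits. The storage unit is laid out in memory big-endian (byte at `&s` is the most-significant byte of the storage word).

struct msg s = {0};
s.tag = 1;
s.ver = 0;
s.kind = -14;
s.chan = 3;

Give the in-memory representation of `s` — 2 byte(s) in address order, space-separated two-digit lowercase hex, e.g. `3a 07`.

[9+:7] tag=1 & 0x7f = 0x1; word=0x0200
[8+:1] ver=0 & 0x1 = 0x0; word=0x0200
[3+:5] kind=-14 & 0x1f = 0x12; word=0x0290
[0+:3] chan=3 & 0x7 = 0x3; word=0x0293
word = 0x0293 → big-endian bytes:
  [0]=0x02  [1]=0x93

02 93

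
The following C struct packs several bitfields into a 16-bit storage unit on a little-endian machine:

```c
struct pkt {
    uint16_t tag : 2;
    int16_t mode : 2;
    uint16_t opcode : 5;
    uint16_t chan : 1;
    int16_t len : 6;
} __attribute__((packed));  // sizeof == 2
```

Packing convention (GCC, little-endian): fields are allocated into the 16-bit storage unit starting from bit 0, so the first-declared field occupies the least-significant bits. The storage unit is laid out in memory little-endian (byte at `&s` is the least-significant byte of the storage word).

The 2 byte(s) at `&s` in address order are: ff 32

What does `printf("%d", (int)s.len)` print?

[0]=0xff [1]=0x32 (little-endian) → word 0x32ff
tag [0+:2] = (word>>0) & 0x3 = 3
mode [2+:2] = (word>>2) & 0x3 = 3
opcode [4+:5] = (word>>4) & 0x1f = 15
chan [9+:1] = (word>>9) & 0x1 = 1
len [10+:6] = (word>>10) & 0x3f = 12  ←
len signed 6b, MSB=0: value = 12

12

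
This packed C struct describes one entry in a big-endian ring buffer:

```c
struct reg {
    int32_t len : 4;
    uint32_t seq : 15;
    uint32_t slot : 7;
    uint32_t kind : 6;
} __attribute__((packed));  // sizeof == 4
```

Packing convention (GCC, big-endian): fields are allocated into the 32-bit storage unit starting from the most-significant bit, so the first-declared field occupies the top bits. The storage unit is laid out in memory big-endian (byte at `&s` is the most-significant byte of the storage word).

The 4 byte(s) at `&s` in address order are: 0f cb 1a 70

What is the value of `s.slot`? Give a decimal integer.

[0]=0x0f [1]=0xcb [2]=0x1a [3]=0x70 (big-endian) → word 0x0fcb1a70
len [28+:4] = (word>>28) & 0xf = 0
seq [13+:15] = (word>>13) & 0x7fff = 32344
slot [6+:7] = (word>>6) & 0x7f = 105  ←
kind [0+:6] = (word>>0) & 0x3f = 48

105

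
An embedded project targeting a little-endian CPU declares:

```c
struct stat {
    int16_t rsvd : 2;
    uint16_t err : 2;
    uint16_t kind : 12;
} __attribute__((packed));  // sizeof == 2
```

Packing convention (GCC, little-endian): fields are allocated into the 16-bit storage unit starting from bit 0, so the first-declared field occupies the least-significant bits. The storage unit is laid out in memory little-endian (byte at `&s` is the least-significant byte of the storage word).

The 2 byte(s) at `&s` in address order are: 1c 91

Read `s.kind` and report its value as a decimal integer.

2321

[0]=0x1c [1]=0x91 (little-endian) → word 0x911c
rsvd [0+:2] = (word>>0) & 0x3 = 0
err [2+:2] = (word>>2) & 0x3 = 3
kind [4+:12] = (word>>4) & 0xfff = 2321  ←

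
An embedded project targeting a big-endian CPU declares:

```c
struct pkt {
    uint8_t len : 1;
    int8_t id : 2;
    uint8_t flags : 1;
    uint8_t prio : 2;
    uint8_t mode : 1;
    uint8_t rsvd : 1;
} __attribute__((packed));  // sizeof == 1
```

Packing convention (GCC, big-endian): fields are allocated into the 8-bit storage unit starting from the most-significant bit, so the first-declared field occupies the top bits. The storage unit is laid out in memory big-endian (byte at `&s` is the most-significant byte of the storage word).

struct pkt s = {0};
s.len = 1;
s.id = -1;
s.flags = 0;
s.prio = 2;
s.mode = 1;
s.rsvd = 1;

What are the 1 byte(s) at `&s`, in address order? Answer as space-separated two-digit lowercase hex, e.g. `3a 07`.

len:1 = 1 → 0x1 << 7 → word 0x80
id:2 = -1 → 0x3 << 5 → word 0xe0
flags:1 = 0 → 0x0 << 4 → word 0xe0
prio:2 = 2 → 0x2 << 2 → word 0xe8
mode:1 = 1 → 0x1 << 1 → word 0xea
rsvd:1 = 1 → 0x1 << 0 → word 0xeb
word = 0xeb → big-endian bytes:
  [0]=0xeb

eb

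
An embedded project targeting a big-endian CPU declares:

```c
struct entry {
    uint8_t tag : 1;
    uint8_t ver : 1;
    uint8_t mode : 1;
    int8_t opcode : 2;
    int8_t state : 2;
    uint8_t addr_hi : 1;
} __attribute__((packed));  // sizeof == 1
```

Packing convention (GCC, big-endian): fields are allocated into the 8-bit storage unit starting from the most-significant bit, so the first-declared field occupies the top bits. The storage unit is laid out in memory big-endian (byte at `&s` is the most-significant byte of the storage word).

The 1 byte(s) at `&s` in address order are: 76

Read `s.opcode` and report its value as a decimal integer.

-2

[0]=0x76 (big-endian) → word 0x76
tag [7+:1] = (word>>7) & 0x1 = 0
ver [6+:1] = (word>>6) & 0x1 = 1
mode [5+:1] = (word>>5) & 0x1 = 1
opcode [3+:2] = (word>>3) & 0x3 = 2  ←
state [1+:2] = (word>>1) & 0x3 = 3
addr_hi [0+:1] = (word>>0) & 0x1 = 0
opcode signed 2b, MSB=1: 2 - 4 = -2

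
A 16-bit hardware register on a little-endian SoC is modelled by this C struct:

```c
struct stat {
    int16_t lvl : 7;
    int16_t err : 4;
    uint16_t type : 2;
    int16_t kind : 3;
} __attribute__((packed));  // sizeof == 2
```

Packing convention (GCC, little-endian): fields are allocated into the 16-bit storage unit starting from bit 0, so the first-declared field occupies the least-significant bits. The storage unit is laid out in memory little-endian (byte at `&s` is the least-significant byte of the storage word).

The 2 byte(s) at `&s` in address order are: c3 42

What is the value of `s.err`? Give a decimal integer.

[0]=0xc3 [1]=0x42 (little-endian) → word 0x42c3
lvl [0+:7] = (word>>0) & 0x7f = 67
err [7+:4] = (word>>7) & 0xf = 5  ←
type [11+:2] = (word>>11) & 0x3 = 0
kind [13+:3] = (word>>13) & 0x7 = 2
err signed 4b, MSB=0: value = 5

5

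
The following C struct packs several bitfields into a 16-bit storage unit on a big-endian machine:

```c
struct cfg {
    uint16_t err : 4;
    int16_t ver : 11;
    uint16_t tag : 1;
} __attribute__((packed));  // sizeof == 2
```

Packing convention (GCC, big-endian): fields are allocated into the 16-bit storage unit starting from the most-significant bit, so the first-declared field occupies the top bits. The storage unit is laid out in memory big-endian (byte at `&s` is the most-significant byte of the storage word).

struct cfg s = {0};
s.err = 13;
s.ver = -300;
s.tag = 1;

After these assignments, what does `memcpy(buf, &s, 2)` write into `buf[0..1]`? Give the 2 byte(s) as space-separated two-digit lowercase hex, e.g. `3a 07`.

err:4 = 13 → 0xd << 12 → word 0xd000
ver:11 = -300 → 0x6d4 << 1 → word 0xdda8
tag:1 = 1 → 0x1 << 0 → word 0xdda9
word = 0xdda9 → big-endian bytes:
  [0]=0xdd  [1]=0xa9

dd a9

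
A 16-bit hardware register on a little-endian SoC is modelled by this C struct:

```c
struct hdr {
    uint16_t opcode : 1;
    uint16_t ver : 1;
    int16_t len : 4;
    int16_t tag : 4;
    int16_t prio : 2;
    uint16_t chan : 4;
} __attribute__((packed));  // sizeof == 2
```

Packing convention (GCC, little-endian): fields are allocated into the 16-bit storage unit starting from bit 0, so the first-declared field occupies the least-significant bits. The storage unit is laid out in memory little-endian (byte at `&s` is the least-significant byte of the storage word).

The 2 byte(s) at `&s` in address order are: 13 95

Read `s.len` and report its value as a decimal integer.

[0]=0x13 [1]=0x95 (little-endian) → word 0x9513
opcode [0+:1] = (word>>0) & 0x1 = 1
ver [1+:1] = (word>>1) & 0x1 = 1
len [2+:4] = (word>>2) & 0xf = 4  ←
tag [6+:4] = (word>>6) & 0xf = 4
prio [10+:2] = (word>>10) & 0x3 = 1
chan [12+:4] = (word>>12) & 0xf = 9
len signed 4b, MSB=0: value = 4

4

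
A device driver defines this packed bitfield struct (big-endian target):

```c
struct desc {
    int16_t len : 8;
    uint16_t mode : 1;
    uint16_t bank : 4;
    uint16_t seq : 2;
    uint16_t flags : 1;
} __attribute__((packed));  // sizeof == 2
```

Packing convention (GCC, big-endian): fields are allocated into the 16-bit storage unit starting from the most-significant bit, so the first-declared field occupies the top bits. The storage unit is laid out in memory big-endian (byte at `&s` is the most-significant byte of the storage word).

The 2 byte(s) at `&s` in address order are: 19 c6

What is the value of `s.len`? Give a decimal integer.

[0]=0x19 [1]=0xc6 (big-endian) → word 0x19c6
len:8 @ bit 8 → (0x19c6>>8)&0xff = 0x19  ←
mode:1 @ bit 7 → (0x19c6>>7)&0x1 = 0x1
bank:4 @ bit 3 → (0x19c6>>3)&0xf = 0x8
seq:2 @ bit 1 → (0x19c6>>1)&0x3 = 0x3
flags:1 @ bit 0 → (0x19c6>>0)&0x1 = 0x0
len signed 8b, MSB=0: value = 25

25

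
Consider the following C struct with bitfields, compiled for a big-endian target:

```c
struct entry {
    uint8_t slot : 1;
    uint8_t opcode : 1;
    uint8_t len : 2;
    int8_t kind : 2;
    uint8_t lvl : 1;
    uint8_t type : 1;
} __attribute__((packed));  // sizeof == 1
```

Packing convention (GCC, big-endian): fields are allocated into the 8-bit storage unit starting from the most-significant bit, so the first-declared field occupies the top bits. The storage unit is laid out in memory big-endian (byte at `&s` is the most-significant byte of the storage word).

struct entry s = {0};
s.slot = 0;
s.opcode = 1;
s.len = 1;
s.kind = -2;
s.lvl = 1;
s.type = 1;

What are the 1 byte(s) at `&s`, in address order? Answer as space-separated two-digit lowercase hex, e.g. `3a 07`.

5b

[7+:1] slot=0 & 0x1 = 0x0; word=0x00
[6+:1] opcode=1 & 0x1 = 0x1; word=0x40
[4+:2] len=1 & 0x3 = 0x1; word=0x50
[2+:2] kind=-2 & 0x3 = 0x2; word=0x58
[1+:1] lvl=1 & 0x1 = 0x1; word=0x5a
[0+:1] type=1 & 0x1 = 0x1; word=0x5b
word = 0x5b → big-endian bytes:
  [0]=0x5b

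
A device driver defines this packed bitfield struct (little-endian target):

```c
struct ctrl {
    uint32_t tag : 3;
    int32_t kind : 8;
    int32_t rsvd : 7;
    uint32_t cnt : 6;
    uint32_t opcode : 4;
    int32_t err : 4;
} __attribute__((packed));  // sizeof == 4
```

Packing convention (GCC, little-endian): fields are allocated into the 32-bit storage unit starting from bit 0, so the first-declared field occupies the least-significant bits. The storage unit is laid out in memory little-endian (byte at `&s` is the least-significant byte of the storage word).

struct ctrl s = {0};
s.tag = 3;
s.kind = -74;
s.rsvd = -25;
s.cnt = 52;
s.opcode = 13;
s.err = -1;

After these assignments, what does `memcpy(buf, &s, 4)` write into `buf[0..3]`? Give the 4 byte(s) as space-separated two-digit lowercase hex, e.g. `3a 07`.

[0+:3] tag=3 & 0x7 = 0x3; word=0x00000003
[3+:8] kind=-74 & 0xff = 0xb6; word=0x000005b3
[11+:7] rsvd=-25 & 0x7f = 0x67; word=0x00033db3
[18+:6] cnt=52 & 0x3f = 0x34; word=0x00d33db3
[24+:4] opcode=13 & 0xf = 0xd; word=0x0dd33db3
[28+:4] err=-1 & 0xf = 0xf; word=0xfdd33db3
word = 0xfdd33db3 → little-endian bytes:
  [0]=0xb3  [1]=0x3d  [2]=0xd3  [3]=0xfd

b3 3d d3 fd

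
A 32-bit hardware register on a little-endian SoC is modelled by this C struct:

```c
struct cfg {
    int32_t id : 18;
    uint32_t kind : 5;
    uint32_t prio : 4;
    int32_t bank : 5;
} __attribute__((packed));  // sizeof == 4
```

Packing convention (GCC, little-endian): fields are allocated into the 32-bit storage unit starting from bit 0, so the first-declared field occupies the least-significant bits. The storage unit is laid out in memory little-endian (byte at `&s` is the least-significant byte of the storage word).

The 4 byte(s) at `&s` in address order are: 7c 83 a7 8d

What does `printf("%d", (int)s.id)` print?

-31876

[0]=0x7c [1]=0x83 [2]=0xa7 [3]=0x8d (little-endian) → word 0x8da7837c
id [0+:18] = (word>>0) & 0x3ffff = 230268  ←
kind [18+:5] = (word>>18) & 0x1f = 9
prio [23+:4] = (word>>23) & 0xf = 11
bank [27+:5] = (word>>27) & 0x1f = 17
id signed 18b, MSB=1: 230268 - 262144 = -31876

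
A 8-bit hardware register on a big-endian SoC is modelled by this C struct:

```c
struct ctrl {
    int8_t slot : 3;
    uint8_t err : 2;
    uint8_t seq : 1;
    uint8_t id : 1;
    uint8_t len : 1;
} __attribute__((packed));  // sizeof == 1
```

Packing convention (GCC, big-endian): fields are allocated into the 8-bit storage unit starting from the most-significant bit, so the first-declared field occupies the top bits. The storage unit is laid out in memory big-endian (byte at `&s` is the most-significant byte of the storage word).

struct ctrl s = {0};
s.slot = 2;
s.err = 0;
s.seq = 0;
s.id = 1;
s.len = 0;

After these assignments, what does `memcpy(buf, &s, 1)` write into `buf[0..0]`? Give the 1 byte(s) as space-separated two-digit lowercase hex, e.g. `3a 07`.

42

slot:3 = 2 → 0x2 << 5 → word 0x40
err:2 = 0 → 0x0 << 3 → word 0x40
seq:1 = 0 → 0x0 << 2 → word 0x40
id:1 = 1 → 0x1 << 1 → word 0x42
len:1 = 0 → 0x0 << 0 → word 0x42
word = 0x42 → big-endian bytes:
  [0]=0x42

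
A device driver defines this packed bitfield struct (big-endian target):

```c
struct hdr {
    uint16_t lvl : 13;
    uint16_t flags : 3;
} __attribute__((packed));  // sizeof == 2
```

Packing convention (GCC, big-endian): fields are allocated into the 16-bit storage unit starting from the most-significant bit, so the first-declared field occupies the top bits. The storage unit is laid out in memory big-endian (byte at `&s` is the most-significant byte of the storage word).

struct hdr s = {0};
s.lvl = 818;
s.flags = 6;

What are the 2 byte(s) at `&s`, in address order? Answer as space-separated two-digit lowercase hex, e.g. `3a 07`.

19 96

lvl:13 = 818 → 0x332 << 3 → word 0x1990
flags:3 = 6 → 0x6 << 0 → word 0x1996
word = 0x1996 → big-endian bytes:
  [0]=0x19  [1]=0x96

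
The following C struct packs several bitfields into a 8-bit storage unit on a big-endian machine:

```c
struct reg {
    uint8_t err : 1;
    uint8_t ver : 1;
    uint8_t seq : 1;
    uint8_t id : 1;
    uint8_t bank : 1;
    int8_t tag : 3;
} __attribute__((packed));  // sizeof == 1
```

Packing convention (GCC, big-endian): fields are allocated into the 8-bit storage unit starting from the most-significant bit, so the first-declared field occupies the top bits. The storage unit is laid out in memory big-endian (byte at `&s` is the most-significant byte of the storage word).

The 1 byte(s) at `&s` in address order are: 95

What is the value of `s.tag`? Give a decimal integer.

[0]=0x95 (big-endian) → word 0x95
err [7+:1] = (word>>7) & 0x1 = 1
ver [6+:1] = (word>>6) & 0x1 = 0
seq [5+:1] = (word>>5) & 0x1 = 0
id [4+:1] = (word>>4) & 0x1 = 1
bank [3+:1] = (word>>3) & 0x1 = 0
tag [0+:3] = (word>>0) & 0x7 = 5  ←
tag signed 3b, MSB=1: 5 - 8 = -3

-3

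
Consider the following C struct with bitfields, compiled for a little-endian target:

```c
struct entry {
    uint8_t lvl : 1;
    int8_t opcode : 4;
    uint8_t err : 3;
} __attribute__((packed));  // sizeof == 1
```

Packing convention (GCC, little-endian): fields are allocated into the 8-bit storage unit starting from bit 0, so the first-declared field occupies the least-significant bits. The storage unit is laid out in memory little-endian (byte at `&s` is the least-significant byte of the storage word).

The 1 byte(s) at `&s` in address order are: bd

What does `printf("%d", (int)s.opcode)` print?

[0]=0xbd (little-endian) → word 0xbd
lvl [0+:1] = (word>>0) & 0x1 = 1
opcode [1+:4] = (word>>1) & 0xf = 14  ←
err [5+:3] = (word>>5) & 0x7 = 5
opcode signed 4b, MSB=1: 14 - 16 = -2

-2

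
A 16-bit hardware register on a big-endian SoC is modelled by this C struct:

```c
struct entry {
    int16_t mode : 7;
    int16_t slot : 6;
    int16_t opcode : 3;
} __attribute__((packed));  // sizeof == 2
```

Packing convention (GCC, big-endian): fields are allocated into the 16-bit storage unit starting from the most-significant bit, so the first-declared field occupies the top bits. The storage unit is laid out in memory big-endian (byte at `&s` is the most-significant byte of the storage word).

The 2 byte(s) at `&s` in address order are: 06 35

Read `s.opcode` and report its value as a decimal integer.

[0]=0x06 [1]=0x35 (big-endian) → word 0x0635
mode [9+:7] = (word>>9) & 0x7f = 3
slot [3+:6] = (word>>3) & 0x3f = 6
opcode [0+:3] = (word>>0) & 0x7 = 5  ←
opcode signed 3b, MSB=1: 5 - 8 = -3

-3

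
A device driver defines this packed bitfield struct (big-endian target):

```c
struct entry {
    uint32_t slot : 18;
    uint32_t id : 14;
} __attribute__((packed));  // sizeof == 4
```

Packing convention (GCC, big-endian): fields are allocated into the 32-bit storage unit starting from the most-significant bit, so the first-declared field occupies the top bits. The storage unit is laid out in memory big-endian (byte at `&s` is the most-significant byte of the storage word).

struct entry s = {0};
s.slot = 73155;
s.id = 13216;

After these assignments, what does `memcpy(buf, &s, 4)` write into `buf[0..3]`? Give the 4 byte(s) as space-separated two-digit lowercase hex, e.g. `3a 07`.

47 70 f3 a0

[14+:18] slot=73155 & 0x3ffff = 0x11dc3; word=0x4770c000
[0+:14] id=13216 & 0x3fff = 0x33a0; word=0x4770f3a0
word = 0x4770f3a0 → big-endian bytes:
  [0]=0x47  [1]=0x70  [2]=0xf3  [3]=0xa0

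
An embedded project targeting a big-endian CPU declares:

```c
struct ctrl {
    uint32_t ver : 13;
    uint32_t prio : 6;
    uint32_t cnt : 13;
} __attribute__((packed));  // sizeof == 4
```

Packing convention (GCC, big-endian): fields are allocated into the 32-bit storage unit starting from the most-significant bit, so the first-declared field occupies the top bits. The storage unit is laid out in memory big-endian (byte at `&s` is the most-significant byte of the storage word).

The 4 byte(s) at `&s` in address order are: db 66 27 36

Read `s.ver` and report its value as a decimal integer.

[0]=0xdb [1]=0x66 [2]=0x27 [3]=0x36 (big-endian) → word 0xdb662736
ver [19+:13] = (word>>19) & 0x1fff = 7020  ←
prio [13+:6] = (word>>13) & 0x3f = 49
cnt [0+:13] = (word>>0) & 0x1fff = 1846

7020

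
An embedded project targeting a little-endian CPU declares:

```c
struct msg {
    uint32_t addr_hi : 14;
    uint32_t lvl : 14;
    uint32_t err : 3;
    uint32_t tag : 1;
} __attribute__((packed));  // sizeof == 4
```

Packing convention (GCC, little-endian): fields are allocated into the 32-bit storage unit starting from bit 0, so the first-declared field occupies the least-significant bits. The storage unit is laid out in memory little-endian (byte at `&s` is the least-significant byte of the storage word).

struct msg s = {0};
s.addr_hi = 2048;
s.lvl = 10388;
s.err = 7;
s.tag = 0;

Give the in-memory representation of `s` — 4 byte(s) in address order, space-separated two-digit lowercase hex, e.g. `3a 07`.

00 08 25 7a

addr_hi (14b) val=2048 bits=0x800 at bit 0: 0x00000800
lvl (14b) val=10388 bits=0x2894 at bit 14: 0x0a250800
err (3b) val=7 bits=0x7 at bit 28: 0x7a250800
tag (1b) val=0 bits=0x0 at bit 31: 0x7a250800
word = 0x7a250800 → little-endian bytes:
  [0]=0x00  [1]=0x08  [2]=0x25  [3]=0x7a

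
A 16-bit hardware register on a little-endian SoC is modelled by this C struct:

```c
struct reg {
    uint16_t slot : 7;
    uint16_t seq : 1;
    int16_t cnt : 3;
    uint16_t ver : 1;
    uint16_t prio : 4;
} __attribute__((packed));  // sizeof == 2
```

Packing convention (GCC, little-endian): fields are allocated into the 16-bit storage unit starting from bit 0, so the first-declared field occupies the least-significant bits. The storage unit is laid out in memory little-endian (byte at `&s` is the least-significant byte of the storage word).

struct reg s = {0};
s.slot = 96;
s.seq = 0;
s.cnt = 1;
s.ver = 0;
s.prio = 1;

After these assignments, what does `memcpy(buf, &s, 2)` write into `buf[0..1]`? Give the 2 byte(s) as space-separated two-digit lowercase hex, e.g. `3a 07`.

[0+:7] slot=96 & 0x7f = 0x60; word=0x0060
[7+:1] seq=0 & 0x1 = 0x0; word=0x0060
[8+:3] cnt=1 & 0x7 = 0x1; word=0x0160
[11+:1] ver=0 & 0x1 = 0x0; word=0x0160
[12+:4] prio=1 & 0xf = 0x1; word=0x1160
word = 0x1160 → little-endian bytes:
  [0]=0x60  [1]=0x11

60 11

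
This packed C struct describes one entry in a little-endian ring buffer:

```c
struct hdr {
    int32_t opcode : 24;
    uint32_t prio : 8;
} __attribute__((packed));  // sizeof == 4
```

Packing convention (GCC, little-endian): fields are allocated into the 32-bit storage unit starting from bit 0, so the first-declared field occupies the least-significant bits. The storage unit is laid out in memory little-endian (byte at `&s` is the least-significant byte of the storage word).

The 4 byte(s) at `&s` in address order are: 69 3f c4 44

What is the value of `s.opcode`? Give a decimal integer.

[0]=0x69 [1]=0x3f [2]=0xc4 [3]=0x44 (little-endian) → word 0x44c43f69
opcode [0+:24] = (word>>0) & 0xffffff = 12861289  ←
prio [24+:8] = (word>>24) & 0xff = 68
opcode signed 24b, MSB=1: 12861289 - 16777216 = -3915927

-3915927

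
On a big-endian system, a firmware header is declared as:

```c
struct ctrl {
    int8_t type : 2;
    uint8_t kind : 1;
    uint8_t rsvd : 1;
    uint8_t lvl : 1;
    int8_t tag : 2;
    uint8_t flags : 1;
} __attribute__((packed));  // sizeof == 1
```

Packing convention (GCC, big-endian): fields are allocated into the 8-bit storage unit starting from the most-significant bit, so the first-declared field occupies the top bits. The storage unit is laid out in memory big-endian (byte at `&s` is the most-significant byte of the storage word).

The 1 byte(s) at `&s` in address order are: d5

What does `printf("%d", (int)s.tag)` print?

[0]=0xd5 (big-endian) → word 0xd5
type [6+:2] = (word>>6) & 0x3 = 3
kind [5+:1] = (word>>5) & 0x1 = 0
rsvd [4+:1] = (word>>4) & 0x1 = 1
lvl [3+:1] = (word>>3) & 0x1 = 0
tag [1+:2] = (word>>1) & 0x3 = 2  ←
flags [0+:1] = (word>>0) & 0x1 = 1
tag signed 2b, MSB=1: 2 - 4 = -2

-2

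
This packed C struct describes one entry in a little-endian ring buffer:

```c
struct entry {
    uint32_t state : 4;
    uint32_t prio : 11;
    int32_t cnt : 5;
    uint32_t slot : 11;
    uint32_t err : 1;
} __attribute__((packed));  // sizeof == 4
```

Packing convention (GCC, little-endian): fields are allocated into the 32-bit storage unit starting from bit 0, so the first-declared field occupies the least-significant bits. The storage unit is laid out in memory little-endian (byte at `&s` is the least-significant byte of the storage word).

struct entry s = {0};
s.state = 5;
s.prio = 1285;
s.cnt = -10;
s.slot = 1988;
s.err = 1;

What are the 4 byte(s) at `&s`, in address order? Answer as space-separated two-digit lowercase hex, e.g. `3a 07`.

state:4 = 5 → 0x5 << 0 → word 0x00000005
prio:11 = 1285 → 0x505 << 4 → word 0x00005055
cnt:5 = -10 → 0x16 << 15 → word 0x000b5055
slot:11 = 1988 → 0x7c4 << 20 → word 0x7c4b5055
err:1 = 1 → 0x1 << 31 → word 0xfc4b5055
word = 0xfc4b5055 → little-endian bytes:
  [0]=0x55  [1]=0x50  [2]=0x4b  [3]=0xfc

55 50 4b fc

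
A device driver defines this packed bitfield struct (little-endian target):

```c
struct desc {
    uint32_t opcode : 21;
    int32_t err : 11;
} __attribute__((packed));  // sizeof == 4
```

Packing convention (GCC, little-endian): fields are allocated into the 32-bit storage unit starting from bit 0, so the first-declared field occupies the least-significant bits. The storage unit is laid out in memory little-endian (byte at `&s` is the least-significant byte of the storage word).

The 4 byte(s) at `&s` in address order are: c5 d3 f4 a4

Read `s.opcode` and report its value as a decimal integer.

[0]=0xc5 [1]=0xd3 [2]=0xf4 [3]=0xa4 (little-endian) → word 0xa4f4d3c5
opcode:21 @ bit 0 → (0xa4f4d3c5>>0)&0x1fffff = 0x14d3c5  ←
err:11 @ bit 21 → (0xa4f4d3c5>>21)&0x7ff = 0x527

1364933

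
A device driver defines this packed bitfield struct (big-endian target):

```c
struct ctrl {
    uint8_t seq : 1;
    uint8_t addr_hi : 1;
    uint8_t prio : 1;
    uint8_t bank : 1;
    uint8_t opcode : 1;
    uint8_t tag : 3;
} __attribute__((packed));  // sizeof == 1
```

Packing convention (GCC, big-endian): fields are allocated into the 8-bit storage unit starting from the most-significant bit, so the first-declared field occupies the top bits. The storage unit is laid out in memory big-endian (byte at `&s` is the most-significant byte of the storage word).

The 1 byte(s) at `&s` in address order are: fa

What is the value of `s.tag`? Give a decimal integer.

[0]=0xfa (big-endian) → word 0xfa
seq [7+:1] = (word>>7) & 0x1 = 1
addr_hi [6+:1] = (word>>6) & 0x1 = 1
prio [5+:1] = (word>>5) & 0x1 = 1
bank [4+:1] = (word>>4) & 0x1 = 1
opcode [3+:1] = (word>>3) & 0x1 = 1
tag [0+:3] = (word>>0) & 0x7 = 2  ←

2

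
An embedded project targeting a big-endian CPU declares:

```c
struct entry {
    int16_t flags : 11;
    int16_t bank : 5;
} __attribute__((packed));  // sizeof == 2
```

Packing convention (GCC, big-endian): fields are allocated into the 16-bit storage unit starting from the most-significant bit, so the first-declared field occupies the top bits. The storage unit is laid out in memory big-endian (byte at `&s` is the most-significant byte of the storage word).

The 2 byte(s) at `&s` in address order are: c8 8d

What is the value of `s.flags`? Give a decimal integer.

-444

[0]=0xc8 [1]=0x8d (big-endian) → word 0xc88d
flags:11 @ bit 5 → (0xc88d>>5)&0x7ff = 0x644  ←
bank:5 @ bit 0 → (0xc88d>>0)&0x1f = 0xd
flags signed 11b, MSB=1: 1604 - 2048 = -444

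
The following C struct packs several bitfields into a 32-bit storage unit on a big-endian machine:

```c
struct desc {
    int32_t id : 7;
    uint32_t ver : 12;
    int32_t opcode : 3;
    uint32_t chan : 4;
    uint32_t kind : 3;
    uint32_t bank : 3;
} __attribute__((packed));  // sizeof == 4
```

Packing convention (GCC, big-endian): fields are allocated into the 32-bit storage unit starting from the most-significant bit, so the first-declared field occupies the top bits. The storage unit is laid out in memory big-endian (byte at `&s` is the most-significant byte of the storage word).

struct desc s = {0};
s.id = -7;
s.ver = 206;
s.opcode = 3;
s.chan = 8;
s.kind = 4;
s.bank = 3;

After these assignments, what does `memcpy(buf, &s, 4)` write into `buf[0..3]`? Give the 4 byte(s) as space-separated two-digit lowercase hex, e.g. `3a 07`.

[25+:7] id=-7 & 0x7f = 0x79; word=0xf2000000
[13+:12] ver=206 & 0xfff = 0xce; word=0xf219c000
[10+:3] opcode=3 & 0x7 = 0x3; word=0xf219cc00
[6+:4] chan=8 & 0xf = 0x8; word=0xf219ce00
[3+:3] kind=4 & 0x7 = 0x4; word=0xf219ce20
[0+:3] bank=3 & 0x7 = 0x3; word=0xf219ce23
word = 0xf219ce23 → big-endian bytes:
  [0]=0xf2  [1]=0x19  [2]=0xce  [3]=0x23

f2 19 ce 23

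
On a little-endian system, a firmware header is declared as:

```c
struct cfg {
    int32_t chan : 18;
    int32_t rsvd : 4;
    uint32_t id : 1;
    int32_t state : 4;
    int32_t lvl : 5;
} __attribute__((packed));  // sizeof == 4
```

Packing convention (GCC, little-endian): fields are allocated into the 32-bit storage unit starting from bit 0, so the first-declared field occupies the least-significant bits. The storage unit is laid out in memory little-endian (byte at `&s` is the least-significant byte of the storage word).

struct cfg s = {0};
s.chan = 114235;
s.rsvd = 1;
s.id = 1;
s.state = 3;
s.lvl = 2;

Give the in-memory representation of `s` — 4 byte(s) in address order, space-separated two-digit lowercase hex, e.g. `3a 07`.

3b be c5 11

chan:18 = 114235 → 0x1be3b << 0 → word 0x0001be3b
rsvd:4 = 1 → 0x1 << 18 → word 0x0005be3b
id:1 = 1 → 0x1 << 22 → word 0x0045be3b
state:4 = 3 → 0x3 << 23 → word 0x01c5be3b
lvl:5 = 2 → 0x2 << 27 → word 0x11c5be3b
word = 0x11c5be3b → little-endian bytes:
  [0]=0x3b  [1]=0xbe  [2]=0xc5  [3]=0x11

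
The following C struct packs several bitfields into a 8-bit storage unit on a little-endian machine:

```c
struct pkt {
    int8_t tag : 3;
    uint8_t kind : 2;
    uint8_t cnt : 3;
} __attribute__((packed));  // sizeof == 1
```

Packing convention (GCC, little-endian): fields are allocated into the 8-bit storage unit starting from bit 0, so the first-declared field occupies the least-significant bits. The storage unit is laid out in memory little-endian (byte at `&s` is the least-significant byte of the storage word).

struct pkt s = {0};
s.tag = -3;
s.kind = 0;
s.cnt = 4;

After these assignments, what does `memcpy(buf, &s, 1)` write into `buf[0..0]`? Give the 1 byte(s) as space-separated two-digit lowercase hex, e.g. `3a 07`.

tag:3 = -3 → 0x5 << 0 → word 0x05
kind:2 = 0 → 0x0 << 3 → word 0x05
cnt:3 = 4 → 0x4 << 5 → word 0x85
word = 0x85 → little-endian bytes:
  [0]=0x85

85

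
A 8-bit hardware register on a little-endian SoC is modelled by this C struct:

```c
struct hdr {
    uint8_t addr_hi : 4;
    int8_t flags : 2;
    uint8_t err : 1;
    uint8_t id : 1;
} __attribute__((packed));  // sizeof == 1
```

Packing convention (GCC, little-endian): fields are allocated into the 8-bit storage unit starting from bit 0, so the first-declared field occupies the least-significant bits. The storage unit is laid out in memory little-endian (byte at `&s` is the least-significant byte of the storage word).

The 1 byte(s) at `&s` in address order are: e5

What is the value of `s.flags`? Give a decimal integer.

[0]=0xe5 (little-endian) → word 0xe5
addr_hi [0+:4] = (word>>0) & 0xf = 5
flags [4+:2] = (word>>4) & 0x3 = 2  ←
err [6+:1] = (word>>6) & 0x1 = 1
id [7+:1] = (word>>7) & 0x1 = 1
flags signed 2b, MSB=1: 2 - 4 = -2

-2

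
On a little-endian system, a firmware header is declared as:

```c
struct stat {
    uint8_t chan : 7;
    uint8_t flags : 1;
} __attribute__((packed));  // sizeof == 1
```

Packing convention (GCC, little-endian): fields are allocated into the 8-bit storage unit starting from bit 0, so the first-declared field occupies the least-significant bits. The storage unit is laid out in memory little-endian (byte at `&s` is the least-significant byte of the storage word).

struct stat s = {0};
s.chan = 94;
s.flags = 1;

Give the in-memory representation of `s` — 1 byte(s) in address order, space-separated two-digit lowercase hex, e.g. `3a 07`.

de

[0+:7] chan=94 & 0x7f = 0x5e; word=0x5e
[7+:1] flags=1 & 0x1 = 0x1; word=0xde
word = 0xde → little-endian bytes:
  [0]=0xde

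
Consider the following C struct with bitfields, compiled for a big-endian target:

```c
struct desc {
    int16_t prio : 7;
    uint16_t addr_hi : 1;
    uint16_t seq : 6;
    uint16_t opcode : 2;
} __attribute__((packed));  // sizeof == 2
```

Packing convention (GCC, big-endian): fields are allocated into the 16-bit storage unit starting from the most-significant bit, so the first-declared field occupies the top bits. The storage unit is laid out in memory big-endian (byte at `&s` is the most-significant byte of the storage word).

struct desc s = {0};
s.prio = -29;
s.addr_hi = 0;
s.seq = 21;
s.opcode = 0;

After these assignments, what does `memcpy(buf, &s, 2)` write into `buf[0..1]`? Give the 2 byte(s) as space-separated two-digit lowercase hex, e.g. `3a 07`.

c6 54

prio:7 = -29 → 0x63 << 9 → word 0xc600
addr_hi:1 = 0 → 0x0 << 8 → word 0xc600
seq:6 = 21 → 0x15 << 2 → word 0xc654
opcode:2 = 0 → 0x0 << 0 → word 0xc654
word = 0xc654 → big-endian bytes:
  [0]=0xc6  [1]=0x54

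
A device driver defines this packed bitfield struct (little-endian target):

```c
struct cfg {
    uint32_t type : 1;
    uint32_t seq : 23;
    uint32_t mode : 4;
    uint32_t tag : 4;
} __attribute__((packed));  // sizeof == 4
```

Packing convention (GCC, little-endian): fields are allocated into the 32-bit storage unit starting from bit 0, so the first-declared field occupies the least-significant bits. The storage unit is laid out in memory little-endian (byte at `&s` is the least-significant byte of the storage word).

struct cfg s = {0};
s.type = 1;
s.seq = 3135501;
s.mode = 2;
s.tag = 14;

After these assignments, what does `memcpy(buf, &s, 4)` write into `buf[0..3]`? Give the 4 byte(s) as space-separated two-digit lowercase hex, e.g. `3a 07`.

type (1b) val=1 bits=0x1 at bit 0: 0x00000001
seq (23b) val=3135501 bits=0x2fd80d at bit 1: 0x005fb01b
mode (4b) val=2 bits=0x2 at bit 24: 0x025fb01b
tag (4b) val=14 bits=0xe at bit 28: 0xe25fb01b
word = 0xe25fb01b → little-endian bytes:
  [0]=0x1b  [1]=0xb0  [2]=0x5f  [3]=0xe2

1b b0 5f e2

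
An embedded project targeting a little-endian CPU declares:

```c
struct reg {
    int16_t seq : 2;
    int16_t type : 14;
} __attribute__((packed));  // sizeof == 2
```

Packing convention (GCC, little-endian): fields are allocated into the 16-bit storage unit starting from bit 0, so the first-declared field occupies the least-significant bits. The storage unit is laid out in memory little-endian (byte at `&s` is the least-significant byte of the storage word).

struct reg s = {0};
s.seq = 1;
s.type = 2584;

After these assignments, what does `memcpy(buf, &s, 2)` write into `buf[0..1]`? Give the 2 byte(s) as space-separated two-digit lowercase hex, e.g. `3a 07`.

[0+:2] seq=1 & 0x3 = 0x1; word=0x0001
[2+:14] type=2584 & 0x3fff = 0xa18; word=0x2861
word = 0x2861 → little-endian bytes:
  [0]=0x61  [1]=0x28

61 28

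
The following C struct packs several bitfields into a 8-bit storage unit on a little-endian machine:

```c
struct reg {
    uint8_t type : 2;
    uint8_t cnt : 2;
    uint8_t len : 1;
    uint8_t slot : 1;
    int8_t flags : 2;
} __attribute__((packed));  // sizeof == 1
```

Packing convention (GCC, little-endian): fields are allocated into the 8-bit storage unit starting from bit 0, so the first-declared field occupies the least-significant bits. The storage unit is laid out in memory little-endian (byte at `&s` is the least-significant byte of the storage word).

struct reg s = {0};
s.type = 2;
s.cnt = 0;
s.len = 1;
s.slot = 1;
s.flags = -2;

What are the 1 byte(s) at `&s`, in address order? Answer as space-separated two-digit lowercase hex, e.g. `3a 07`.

[0+:2] type=2 & 0x3 = 0x2; word=0x02
[2+:2] cnt=0 & 0x3 = 0x0; word=0x02
[4+:1] len=1 & 0x1 = 0x1; word=0x12
[5+:1] slot=1 & 0x1 = 0x1; word=0x32
[6+:2] flags=-2 & 0x3 = 0x2; word=0xb2
word = 0xb2 → little-endian bytes:
  [0]=0xb2

b2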